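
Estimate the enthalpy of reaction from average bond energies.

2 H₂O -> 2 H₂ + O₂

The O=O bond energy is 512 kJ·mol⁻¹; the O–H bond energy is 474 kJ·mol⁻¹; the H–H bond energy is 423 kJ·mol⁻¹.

Bonds broken (reactants):
  O–H: 4 × 474 = 1896
  Σ(broken) = 1896 kJ
Bonds formed (products):
  H–H: 2 × 423 = 846
  O=O: 1 × 512 = 512
  Σ(formed) = 1358 kJ
ΔH = Σ(broken) − Σ(formed) = 1896 − 1358 = +538 kJ

ΔH ≈ +538 kJ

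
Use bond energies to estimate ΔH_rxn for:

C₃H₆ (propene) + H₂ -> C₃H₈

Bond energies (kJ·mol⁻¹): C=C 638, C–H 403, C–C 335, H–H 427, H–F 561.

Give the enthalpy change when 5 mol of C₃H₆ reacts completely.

ΔH = −380 kJ

Bonds broken (reactants):
  C–C: 1 × 335 = 335
  C–H: 6 × 403 = 2418
  C=C: 1 × 638 = 638
  H–H: 1 × 427 = 427
  Σ(broken) = 3818 kJ
Bonds formed (products):
  C–C: 2 × 335 = 670
  C–H: 8 × 403 = 3224
  Σ(formed) = 3894 kJ
ΔH = Σ(broken) − Σ(formed) = 3818 − 3894 = −76 kJ
For 5× the reaction as written: 5 × (−76) = −380 kJ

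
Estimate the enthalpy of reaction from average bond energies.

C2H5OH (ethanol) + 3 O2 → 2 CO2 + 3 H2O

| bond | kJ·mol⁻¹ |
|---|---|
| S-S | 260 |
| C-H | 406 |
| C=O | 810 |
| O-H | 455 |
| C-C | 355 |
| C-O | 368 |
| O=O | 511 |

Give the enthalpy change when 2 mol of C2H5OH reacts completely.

Bonds broken (reactants):
  C-C: 1 × 355 = 355
  C-H: 5 × 406 = 2030
  C-O: 1 × 368 = 368
  O-H: 1 × 455 = 455
  O=O: 3 × 511 = 1533
  Σ(broken) = 4741 kJ
Bonds formed (products):
  C=O: 4 × 810 = 3240
  O-H: 6 × 455 = 2730
  Σ(formed) = 5970 kJ
ΔH = Σ(broken) − Σ(formed) = 4741 − 5970 = −1229 kJ
For 2× the reaction as written: 2 × (−1229) = −2458 kJ

ΔH = −2458 kJ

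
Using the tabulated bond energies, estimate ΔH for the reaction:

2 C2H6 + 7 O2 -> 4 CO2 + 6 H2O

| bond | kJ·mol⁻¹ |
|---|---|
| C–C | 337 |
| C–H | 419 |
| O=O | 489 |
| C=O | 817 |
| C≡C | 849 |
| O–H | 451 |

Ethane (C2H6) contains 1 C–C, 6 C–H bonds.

Bonds broken (reactants):
  C–C: 2 × 337 = 674
  C–H: 12 × 419 = 5028
  O=O: 7 × 489 = 3423
  Σ(broken) = 9125 kJ
Bonds formed (products):
  C=O: 8 × 817 = 6536
  O–H: 12 × 451 = 5412
  Σ(formed) = 11948 kJ
ΔH = Σ(broken) − Σ(formed) = 9125 − 11948 = −2823 kJ

ΔH ≈ −2823 kJ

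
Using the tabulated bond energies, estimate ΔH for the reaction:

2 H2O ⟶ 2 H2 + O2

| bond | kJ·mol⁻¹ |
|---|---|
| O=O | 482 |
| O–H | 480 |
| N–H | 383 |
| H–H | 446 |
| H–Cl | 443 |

ΔH ≈ +546 kJ

Bonds broken (reactants):
  O–H: 4 × 480 = 1920
  Σ(broken) = 1920 kJ
Bonds formed (products):
  H–H: 2 × 446 = 892
  O=O: 1 × 482 = 482
  Σ(formed) = 1374 kJ
ΔH = Σ(broken) − Σ(formed) = 1920 − 1374 = +546 kJ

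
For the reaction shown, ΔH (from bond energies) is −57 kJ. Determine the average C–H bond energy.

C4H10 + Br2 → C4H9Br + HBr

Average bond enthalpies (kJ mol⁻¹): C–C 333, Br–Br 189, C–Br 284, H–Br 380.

Let D be the C–H bond energy.
Σ(broken) = 1×189 + 3×333 + 10×D = 1188 + 10D
Σ(formed) = 1×284 + 3×333 + 9×D + 1×380 = 1663 + 9D
ΔH = Σ(broken) − Σ(formed) = (1188 + 10D) − (1663 + 9D) = −475 + D
Setting this equal to −57 kJ gives D = 418 kJ/mol.

D(C–H) ≈ 418 kJ/mol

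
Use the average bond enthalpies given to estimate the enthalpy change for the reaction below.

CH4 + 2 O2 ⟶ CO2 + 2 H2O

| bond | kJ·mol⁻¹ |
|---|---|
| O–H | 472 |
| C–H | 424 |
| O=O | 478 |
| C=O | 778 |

ΔH ≈ −792 kJ

Bonds broken (reactants):
  C–H: 4 × 424 = 1696
  O=O: 2 × 478 = 956
  Σ(broken) = 2652 kJ
Bonds formed (products):
  C=O: 2 × 778 = 1556
  O–H: 4 × 472 = 1888
  Σ(formed) = 3444 kJ
ΔH = Σ(broken) − Σ(formed) = 2652 − 3444 = −792 kJ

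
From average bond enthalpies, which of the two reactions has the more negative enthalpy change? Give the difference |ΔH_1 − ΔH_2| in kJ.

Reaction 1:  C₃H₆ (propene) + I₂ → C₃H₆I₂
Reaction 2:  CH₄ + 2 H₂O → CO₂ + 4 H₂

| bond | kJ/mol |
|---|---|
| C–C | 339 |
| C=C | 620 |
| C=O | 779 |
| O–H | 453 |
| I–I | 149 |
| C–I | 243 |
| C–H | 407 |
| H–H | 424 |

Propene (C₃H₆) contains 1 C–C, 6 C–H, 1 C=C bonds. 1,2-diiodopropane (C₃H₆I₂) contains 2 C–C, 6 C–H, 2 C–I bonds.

Reaction 1:
  Bonds broken (reactants):
    C–C: 1 × 339 = 339
    C–H: 6 × 407 = 2442
    C=C: 1 × 620 = 620
    I–I: 1 × 149 = 149
    Σ(broken) = 3550 kJ
  Bonds formed (products):
    C–C: 2 × 339 = 678
    C–H: 6 × 407 = 2442
    C–I: 2 × 243 = 486
    Σ(formed) = 3606 kJ
  ΔH_1 = 3550 − 3606 = −56 kJ
Reaction 2:
  Bonds broken (reactants):
    C–H: 4 × 407 = 1628
    O–H: 4 × 453 = 1812
    Σ(broken) = 3440 kJ
  Bonds formed (products):
    C=O: 2 × 779 = 1558
    H–H: 4 × 424 = 1696
    Σ(formed) = 3254 kJ
  ΔH_2 = 3440 − 3254 = +186 kJ
ΔH_1 − ΔH_2 = −242 kJ, so reaction 1 has the more negative ΔH; |ΔH_1 − ΔH_2| = 242 kJ.

Reaction 1, by 242 kJ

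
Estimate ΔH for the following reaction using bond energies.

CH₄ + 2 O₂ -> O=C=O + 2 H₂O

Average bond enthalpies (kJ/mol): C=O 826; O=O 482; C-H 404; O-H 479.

Bonds broken (reactants):
  C-H: 4 × 404 = 1616
  O=O: 2 × 482 = 964
  Σ(broken) = 2580 kJ
Bonds formed (products):
  C=O: 2 × 826 = 1652
  O-H: 4 × 479 = 1916
  Σ(formed) = 3568 kJ
ΔH = Σ(broken) − Σ(formed) = 2580 − 3568 = −988 kJ

ΔH ≈ −988 kJ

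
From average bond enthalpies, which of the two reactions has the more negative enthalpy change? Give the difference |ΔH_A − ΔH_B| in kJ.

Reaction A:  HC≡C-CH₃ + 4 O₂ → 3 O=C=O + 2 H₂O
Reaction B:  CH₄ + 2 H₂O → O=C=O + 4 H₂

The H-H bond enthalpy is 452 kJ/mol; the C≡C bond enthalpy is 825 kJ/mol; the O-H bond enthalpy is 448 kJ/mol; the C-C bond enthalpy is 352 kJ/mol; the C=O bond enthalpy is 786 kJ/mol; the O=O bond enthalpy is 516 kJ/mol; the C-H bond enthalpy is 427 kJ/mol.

Reaction A:
  Bonds broken (reactants):
    C≡C: 1 × 825 = 825
    C-C: 1 × 352 = 352
    C-H: 4 × 427 = 1708
    O=O: 4 × 516 = 2064
    Σ(broken) = 4949 kJ
  Bonds formed (products):
    C=O: 6 × 786 = 4716
    O-H: 4 × 448 = 1792
    Σ(formed) = 6508 kJ
  ΔH_A = 4949 − 6508 = −1559 kJ
Reaction B:
  Bonds broken (reactants):
    C-H: 4 × 427 = 1708
    O-H: 4 × 448 = 1792
    Σ(broken) = 3500 kJ
  Bonds formed (products):
    C=O: 2 × 786 = 1572
    H-H: 4 × 452 = 1808
    Σ(formed) = 3380 kJ
  ΔH_B = 3500 − 3380 = +120 kJ
ΔH_A − ΔH_B = −1679 kJ, so reaction A has the more negative ΔH; |ΔH_A − ΔH_B| = 1679 kJ.

Reaction A, by 1679 kJ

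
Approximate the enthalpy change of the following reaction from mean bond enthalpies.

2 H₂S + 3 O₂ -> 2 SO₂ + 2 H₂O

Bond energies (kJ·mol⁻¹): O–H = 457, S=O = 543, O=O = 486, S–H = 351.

Bonds broken (reactants):
  O=O: 3 × 486 = 1458
  S–H: 4 × 351 = 1404
  Σ(broken) = 2862 kJ
Bonds formed (products):
  O–H: 4 × 457 = 1828
  S=O: 4 × 543 = 2172
  Σ(formed) = 4000 kJ
ΔH = Σ(broken) − Σ(formed) = 2862 − 4000 = −1138 kJ

ΔH ≈ −1138 kJ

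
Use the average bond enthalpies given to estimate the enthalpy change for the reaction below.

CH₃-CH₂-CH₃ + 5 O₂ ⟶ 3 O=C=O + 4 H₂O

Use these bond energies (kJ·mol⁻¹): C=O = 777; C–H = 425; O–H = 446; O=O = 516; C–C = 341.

Bonds broken (reactants):
  C–C: 2 × 341 = 682
  C–H: 8 × 425 = 3400
  O=O: 5 × 516 = 2580
  Σ(broken) = 6662 kJ
Bonds formed (products):
  C=O: 6 × 777 = 4662
  O–H: 8 × 446 = 3568
  Σ(formed) = 8230 kJ
ΔH = Σ(broken) − Σ(formed) = 6662 − 8230 = −1568 kJ

ΔH ≈ −1568 kJ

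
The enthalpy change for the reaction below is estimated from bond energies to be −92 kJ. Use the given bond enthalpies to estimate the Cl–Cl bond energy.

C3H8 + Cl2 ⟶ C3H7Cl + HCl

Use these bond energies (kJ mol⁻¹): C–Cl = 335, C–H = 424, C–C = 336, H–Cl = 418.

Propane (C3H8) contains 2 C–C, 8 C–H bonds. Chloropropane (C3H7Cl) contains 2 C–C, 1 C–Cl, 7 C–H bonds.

D(Cl–Cl) ≈ 237 kJ/mol

Let D be the Cl–Cl bond energy.
Σ(broken) = 2×336 + 8×424 + 1×D = 4064 + D
Σ(formed) = 2×336 + 1×335 + 7×424 + 1×418 = 4393
ΔH = Σ(broken) − Σ(formed) = (4064 + D) − (4393) = −329 + D
Setting this equal to −92 kJ gives D = 237 kJ/mol.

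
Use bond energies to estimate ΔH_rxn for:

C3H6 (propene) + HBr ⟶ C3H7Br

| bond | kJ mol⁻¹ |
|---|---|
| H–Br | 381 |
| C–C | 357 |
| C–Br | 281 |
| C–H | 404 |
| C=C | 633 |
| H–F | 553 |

ΔH ≈ −28 kJ

Bonds broken (reactants):
  C–C: 1 × 357 = 357
  C–H: 6 × 404 = 2424
  C=C: 1 × 633 = 633
  H–Br: 1 × 381 = 381
  Σ(broken) = 3795 kJ
Bonds formed (products):
  C–Br: 1 × 281 = 281
  C–C: 2 × 357 = 714
  C–H: 7 × 404 = 2828
  Σ(formed) = 3823 kJ
ΔH = Σ(broken) − Σ(formed) = 3795 − 3823 = −28 kJ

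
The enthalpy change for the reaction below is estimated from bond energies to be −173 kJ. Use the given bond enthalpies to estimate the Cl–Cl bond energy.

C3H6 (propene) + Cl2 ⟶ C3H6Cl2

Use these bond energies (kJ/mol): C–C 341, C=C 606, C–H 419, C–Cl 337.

D(Cl–Cl) ≈ 236 kJ/mol

Let D be the Cl–Cl bond energy.
Σ(broken) = 1×341 + 6×419 + 1×606 + 1×D = 3461 + D
Σ(formed) = 2×341 + 2×337 + 6×419 = 3870
ΔH = Σ(broken) − Σ(formed) = (3461 + D) − (3870) = −409 + D
Setting this equal to −173 kJ gives D = 236 kJ/mol.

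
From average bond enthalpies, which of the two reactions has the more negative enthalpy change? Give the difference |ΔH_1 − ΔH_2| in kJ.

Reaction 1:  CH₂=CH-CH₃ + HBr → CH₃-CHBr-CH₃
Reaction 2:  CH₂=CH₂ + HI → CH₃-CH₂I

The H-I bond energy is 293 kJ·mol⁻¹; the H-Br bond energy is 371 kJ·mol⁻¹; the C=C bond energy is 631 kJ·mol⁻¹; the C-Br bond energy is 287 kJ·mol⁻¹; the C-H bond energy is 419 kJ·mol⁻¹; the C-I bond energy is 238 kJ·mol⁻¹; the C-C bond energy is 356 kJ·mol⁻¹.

Reaction 1:
  Bonds broken (reactants):
    C-C: 1 × 356 = 356
    C-H: 6 × 419 = 2514
    C=C: 1 × 631 = 631
    H-Br: 1 × 371 = 371
    Σ(broken) = 3872 kJ
  Bonds formed (products):
    C-Br: 1 × 287 = 287
    C-C: 2 × 356 = 712
    C-H: 7 × 419 = 2933
    Σ(formed) = 3932 kJ
  ΔH_1 = 3872 − 3932 = −60 kJ
Reaction 2:
  Bonds broken (reactants):
    C-H: 4 × 419 = 1676
    C=C: 1 × 631 = 631
    H-I: 1 × 293 = 293
    Σ(broken) = 2600 kJ
  Bonds formed (products):
    C-C: 1 × 356 = 356
    C-H: 5 × 419 = 2095
    C-I: 1 × 238 = 238
    Σ(formed) = 2689 kJ
  ΔH_2 = 2600 − 2689 = −89 kJ
ΔH_1 − ΔH_2 = +29 kJ, so reaction 2 has the more negative ΔH; |ΔH_1 − ΔH_2| = 29 kJ.

Reaction 2, by 29 kJ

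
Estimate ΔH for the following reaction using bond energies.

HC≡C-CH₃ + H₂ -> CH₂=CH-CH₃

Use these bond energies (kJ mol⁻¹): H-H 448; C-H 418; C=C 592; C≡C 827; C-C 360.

Bonds broken (reactants):
  C≡C: 1 × 827 = 827
  C-C: 1 × 360 = 360
  C-H: 4 × 418 = 1672
  H-H: 1 × 448 = 448
  Σ(broken) = 3307 kJ
Bonds formed (products):
  C-C: 1 × 360 = 360
  C-H: 6 × 418 = 2508
  C=C: 1 × 592 = 592
  Σ(formed) = 3460 kJ
ΔH = Σ(broken) − Σ(formed) = 3307 − 3460 = −153 kJ

ΔH ≈ −153 kJ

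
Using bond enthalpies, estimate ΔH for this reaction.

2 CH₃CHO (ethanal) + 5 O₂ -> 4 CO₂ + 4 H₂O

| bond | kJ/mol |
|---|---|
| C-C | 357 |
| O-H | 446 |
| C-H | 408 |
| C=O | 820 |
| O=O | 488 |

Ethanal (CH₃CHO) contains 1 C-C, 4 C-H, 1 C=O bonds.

Bonds broken (reactants):
  C-C: 2 × 357 = 714
  C-H: 8 × 408 = 3264
  C=O: 2 × 820 = 1640
  O=O: 5 × 488 = 2440
  Σ(broken) = 8058 kJ
Bonds formed (products):
  C=O: 8 × 820 = 6560
  O-H: 8 × 446 = 3568
  Σ(formed) = 10128 kJ
ΔH = Σ(broken) − Σ(formed) = 8058 − 10128 = −2070 kJ

ΔH ≈ −2070 kJ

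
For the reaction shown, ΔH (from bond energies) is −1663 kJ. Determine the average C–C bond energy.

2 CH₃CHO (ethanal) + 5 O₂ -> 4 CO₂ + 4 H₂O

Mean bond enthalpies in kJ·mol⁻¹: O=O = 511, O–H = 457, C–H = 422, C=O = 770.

D(C–C) ≈ 341 kJ/mol

Let D be the C–C bond energy.
Σ(broken) = 2×D + 8×422 + 2×770 + 5×511 = 7471 + 2D
Σ(formed) = 8×770 + 8×457 = 9816
ΔH = Σ(broken) − Σ(formed) = (7471 + 2D) − (9816) = −2345 + 2D
Setting this equal to −1663 kJ gives 2D = 682, so D = 341 kJ/mol.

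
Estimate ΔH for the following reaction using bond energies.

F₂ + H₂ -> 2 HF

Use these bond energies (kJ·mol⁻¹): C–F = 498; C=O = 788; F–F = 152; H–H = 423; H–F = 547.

ΔH ≈ −519 kJ

Bonds broken (reactants):
  F–F: 1 × 152 = 152
  H–H: 1 × 423 = 423
  Σ(broken) = 575 kJ
Bonds formed (products):
  H–F: 2 × 547 = 1094
  Σ(formed) = 1094 kJ
ΔH = Σ(broken) − Σ(formed) = 575 − 1094 = −519 kJ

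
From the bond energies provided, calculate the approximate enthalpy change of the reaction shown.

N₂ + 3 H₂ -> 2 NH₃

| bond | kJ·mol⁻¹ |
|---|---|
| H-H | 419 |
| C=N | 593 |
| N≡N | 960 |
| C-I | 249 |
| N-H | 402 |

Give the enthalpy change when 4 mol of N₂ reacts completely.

Bonds broken (reactants):
  H-H: 3 × 419 = 1257
  N≡N: 1 × 960 = 960
  Σ(broken) = 2217 kJ
Bonds formed (products):
  N-H: 6 × 402 = 2412
  Σ(formed) = 2412 kJ
ΔH = Σ(broken) − Σ(formed) = 2217 − 2412 = −195 kJ
For 4× the reaction as written: 4 × (−195) = −780 kJ

ΔH = −780 kJ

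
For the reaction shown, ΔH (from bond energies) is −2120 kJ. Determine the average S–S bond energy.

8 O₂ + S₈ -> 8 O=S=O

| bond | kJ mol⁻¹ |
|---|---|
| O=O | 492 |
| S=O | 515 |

Let D be the S–S bond energy.
Σ(broken) = 8×492 + 8×D = 3936 + 8D
Σ(formed) = 16×515 = 8240
ΔH = Σ(broken) − Σ(formed) = (3936 + 8D) − (8240) = −4304 + 8D
Setting this equal to −2120 kJ gives 8D = 2184, so D = 273 kJ/mol.

D(S–S) ≈ 273 kJ/mol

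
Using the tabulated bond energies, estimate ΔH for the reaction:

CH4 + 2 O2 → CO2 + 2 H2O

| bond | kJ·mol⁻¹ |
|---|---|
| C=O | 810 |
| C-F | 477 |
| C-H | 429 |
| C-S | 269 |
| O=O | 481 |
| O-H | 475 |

ΔH ≈ −842 kJ

Bonds broken (reactants):
  C-H: 4 × 429 = 1716
  O=O: 2 × 481 = 962
  Σ(broken) = 2678 kJ
Bonds formed (products):
  C=O: 2 × 810 = 1620
  O-H: 4 × 475 = 1900
  Σ(formed) = 3520 kJ
ΔH = Σ(broken) − Σ(formed) = 2678 − 3520 = −842 kJ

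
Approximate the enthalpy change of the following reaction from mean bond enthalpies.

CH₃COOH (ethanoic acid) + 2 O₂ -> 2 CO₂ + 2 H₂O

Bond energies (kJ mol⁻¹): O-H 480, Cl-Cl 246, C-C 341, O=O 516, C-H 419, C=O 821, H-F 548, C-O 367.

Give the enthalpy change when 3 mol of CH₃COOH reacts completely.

Bonds broken (reactants):
  C-C: 1 × 341 = 341
  C-H: 3 × 419 = 1257
  C-O: 1 × 367 = 367
  C=O: 1 × 821 = 821
  O-H: 1 × 480 = 480
  O=O: 2 × 516 = 1032
  Σ(broken) = 4298 kJ
Bonds formed (products):
  C=O: 4 × 821 = 3284
  O-H: 4 × 480 = 1920
  Σ(formed) = 5204 kJ
ΔH = Σ(broken) − Σ(formed) = 4298 − 5204 = −906 kJ
For 3× the reaction as written: 3 × (−906) = −2718 kJ

ΔH = −2718 kJ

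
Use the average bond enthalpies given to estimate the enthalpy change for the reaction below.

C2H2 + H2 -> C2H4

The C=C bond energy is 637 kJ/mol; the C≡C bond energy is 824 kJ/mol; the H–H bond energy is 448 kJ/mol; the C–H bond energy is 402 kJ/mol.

ΔH ≈ −169 kJ

Bonds broken (reactants):
  C≡C: 1 × 824 = 824
  C–H: 2 × 402 = 804
  H–H: 1 × 448 = 448
  Σ(broken) = 2076 kJ
Bonds formed (products):
  C–H: 4 × 402 = 1608
  C=C: 1 × 637 = 637
  Σ(formed) = 2245 kJ
ΔH = Σ(broken) − Σ(formed) = 2076 − 2245 = −169 kJ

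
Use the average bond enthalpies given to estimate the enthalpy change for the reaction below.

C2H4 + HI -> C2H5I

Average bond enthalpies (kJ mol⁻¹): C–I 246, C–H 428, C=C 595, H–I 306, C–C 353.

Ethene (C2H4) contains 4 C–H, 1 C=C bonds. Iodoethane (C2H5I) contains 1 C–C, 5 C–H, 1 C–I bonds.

ΔH ≈ −126 kJ

Bonds broken (reactants):
  C–H: 4 × 428 = 1712
  C=C: 1 × 595 = 595
  H–I: 1 × 306 = 306
  Σ(broken) = 2613 kJ
Bonds formed (products):
  C–C: 1 × 353 = 353
  C–H: 5 × 428 = 2140
  C–I: 1 × 246 = 246
  Σ(formed) = 2739 kJ
ΔH = Σ(broken) − Σ(formed) = 2613 − 2739 = −126 kJ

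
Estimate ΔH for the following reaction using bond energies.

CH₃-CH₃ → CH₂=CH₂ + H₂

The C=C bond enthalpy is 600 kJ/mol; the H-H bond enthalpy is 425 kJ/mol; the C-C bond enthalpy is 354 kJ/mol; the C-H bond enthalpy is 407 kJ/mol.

ΔH ≈ +143 kJ

Bonds broken (reactants):
  C-C: 1 × 354 = 354
  C-H: 6 × 407 = 2442
  Σ(broken) = 2796 kJ
Bonds formed (products):
  C-H: 4 × 407 = 1628
  C=C: 1 × 600 = 600
  H-H: 1 × 425 = 425
  Σ(formed) = 2653 kJ
ΔH = Σ(broken) − Σ(formed) = 2796 − 2653 = +143 kJ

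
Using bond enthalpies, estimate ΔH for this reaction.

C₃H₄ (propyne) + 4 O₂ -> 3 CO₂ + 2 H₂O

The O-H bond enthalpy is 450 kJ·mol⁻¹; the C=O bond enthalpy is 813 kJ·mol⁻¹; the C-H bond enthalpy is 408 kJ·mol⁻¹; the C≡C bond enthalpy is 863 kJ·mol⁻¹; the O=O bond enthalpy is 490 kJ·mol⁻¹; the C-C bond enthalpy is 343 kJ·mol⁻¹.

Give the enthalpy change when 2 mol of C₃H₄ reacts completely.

Bonds broken (reactants):
  C≡C: 1 × 863 = 863
  C-C: 1 × 343 = 343
  C-H: 4 × 408 = 1632
  O=O: 4 × 490 = 1960
  Σ(broken) = 4798 kJ
Bonds formed (products):
  C=O: 6 × 813 = 4878
  O-H: 4 × 450 = 1800
  Σ(formed) = 6678 kJ
ΔH = Σ(broken) − Σ(formed) = 4798 − 6678 = −1880 kJ
For 2× the reaction as written: 2 × (−1880) = −3760 kJ

ΔH = −3760 kJ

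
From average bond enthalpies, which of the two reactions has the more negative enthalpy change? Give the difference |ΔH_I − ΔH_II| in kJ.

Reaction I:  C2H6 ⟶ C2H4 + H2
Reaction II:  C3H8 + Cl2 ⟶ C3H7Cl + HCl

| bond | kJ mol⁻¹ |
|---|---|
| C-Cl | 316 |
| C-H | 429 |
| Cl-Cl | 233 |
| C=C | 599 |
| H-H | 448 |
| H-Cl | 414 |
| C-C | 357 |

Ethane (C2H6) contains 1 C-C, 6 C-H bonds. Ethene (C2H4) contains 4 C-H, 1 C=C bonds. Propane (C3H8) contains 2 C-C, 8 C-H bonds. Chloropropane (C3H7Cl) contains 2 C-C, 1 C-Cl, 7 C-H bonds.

Reaction I:
  Bonds broken (reactants):
    C-C: 1 × 357 = 357
    C-H: 6 × 429 = 2574
    Σ(broken) = 2931 kJ
  Bonds formed (products):
    C-H: 4 × 429 = 1716
    C=C: 1 × 599 = 599
    H-H: 1 × 448 = 448
    Σ(formed) = 2763 kJ
  ΔH_I = 2931 − 2763 = +168 kJ
Reaction II:
  Bonds broken (reactants):
    C-C: 2 × 357 = 714
    C-H: 8 × 429 = 3432
    Cl-Cl: 1 × 233 = 233
    Σ(broken) = 4379 kJ
  Bonds formed (products):
    C-C: 2 × 357 = 714
    C-Cl: 1 × 316 = 316
    C-H: 7 × 429 = 3003
    H-Cl: 1 × 414 = 414
    Σ(formed) = 4447 kJ
  ΔH_II = 4379 − 4447 = −68 kJ
ΔH_I − ΔH_II = +236 kJ, so reaction II has the more negative ΔH; |ΔH_I − ΔH_II| = 236 kJ.

Reaction II, by 236 kJ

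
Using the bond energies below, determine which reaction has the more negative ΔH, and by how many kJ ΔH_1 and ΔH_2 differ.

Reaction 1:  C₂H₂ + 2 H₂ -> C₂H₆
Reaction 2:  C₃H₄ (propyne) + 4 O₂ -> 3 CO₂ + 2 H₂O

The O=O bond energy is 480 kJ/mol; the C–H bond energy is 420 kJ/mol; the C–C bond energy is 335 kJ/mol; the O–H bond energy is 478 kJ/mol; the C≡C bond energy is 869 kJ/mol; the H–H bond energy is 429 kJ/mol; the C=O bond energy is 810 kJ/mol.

Reaction 1:
  Bonds broken (reactants):
    C≡C: 1 × 869 = 869
    C–H: 2 × 420 = 840
    H–H: 2 × 429 = 858
    Σ(broken) = 2567 kJ
  Bonds formed (products):
    C–C: 1 × 335 = 335
    C–H: 6 × 420 = 2520
    Σ(formed) = 2855 kJ
  ΔH_1 = 2567 − 2855 = −288 kJ
Reaction 2:
  Bonds broken (reactants):
    C≡C: 1 × 869 = 869
    C–C: 1 × 335 = 335
    C–H: 4 × 420 = 1680
    O=O: 4 × 480 = 1920
    Σ(broken) = 4804 kJ
  Bonds formed (products):
    C=O: 6 × 810 = 4860
    O–H: 4 × 478 = 1912
    Σ(formed) = 6772 kJ
  ΔH_2 = 4804 − 6772 = −1968 kJ
ΔH_1 − ΔH_2 = +1680 kJ, so reaction 2 has the more negative ΔH; |ΔH_1 − ΔH_2| = 1680 kJ.

Reaction 2, by 1680 kJ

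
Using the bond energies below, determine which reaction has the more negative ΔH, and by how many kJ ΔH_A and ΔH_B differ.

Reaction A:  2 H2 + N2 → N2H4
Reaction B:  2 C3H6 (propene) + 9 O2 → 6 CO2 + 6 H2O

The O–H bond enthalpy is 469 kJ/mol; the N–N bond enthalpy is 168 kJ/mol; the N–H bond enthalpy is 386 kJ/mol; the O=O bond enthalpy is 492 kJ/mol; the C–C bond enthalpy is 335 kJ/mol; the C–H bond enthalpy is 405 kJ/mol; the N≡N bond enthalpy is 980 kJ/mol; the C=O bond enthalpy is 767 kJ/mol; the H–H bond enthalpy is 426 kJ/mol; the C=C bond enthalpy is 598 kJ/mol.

Reaction A:
  Bonds broken (reactants):
    H–H: 2 × 426 = 852
    N≡N: 1 × 980 = 980
    Σ(broken) = 1832 kJ
  Bonds formed (products):
    N–H: 4 × 386 = 1544
    N–N: 1 × 168 = 168
    Σ(formed) = 1712 kJ
  ΔH_A = 1832 − 1712 = +120 kJ
Reaction B:
  Bonds broken (reactants):
    C–C: 2 × 335 = 670
    C–H: 12 × 405 = 4860
    C=C: 2 × 598 = 1196
    O=O: 9 × 492 = 4428
    Σ(broken) = 11154 kJ
  Bonds formed (products):
    C=O: 12 × 767 = 9204
    O–H: 12 × 469 = 5628
    Σ(formed) = 14832 kJ
  ΔH_B = 11154 − 14832 = −3678 kJ
ΔH_A − ΔH_B = +3798 kJ, so reaction B has the more negative ΔH; |ΔH_A − ΔH_B| = 3798 kJ.

Reaction B, by 3798 kJ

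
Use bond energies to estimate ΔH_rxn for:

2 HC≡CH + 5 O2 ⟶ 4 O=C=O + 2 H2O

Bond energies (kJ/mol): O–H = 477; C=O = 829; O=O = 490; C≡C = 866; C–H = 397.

Bonds broken (reactants):
  C≡C: 2 × 866 = 1732
  C–H: 4 × 397 = 1588
  O=O: 5 × 490 = 2450
  Σ(broken) = 5770 kJ
Bonds formed (products):
  C=O: 8 × 829 = 6632
  O–H: 4 × 477 = 1908
  Σ(formed) = 8540 kJ
ΔH = Σ(broken) − Σ(formed) = 5770 − 8540 = −2770 kJ

ΔH ≈ −2770 kJ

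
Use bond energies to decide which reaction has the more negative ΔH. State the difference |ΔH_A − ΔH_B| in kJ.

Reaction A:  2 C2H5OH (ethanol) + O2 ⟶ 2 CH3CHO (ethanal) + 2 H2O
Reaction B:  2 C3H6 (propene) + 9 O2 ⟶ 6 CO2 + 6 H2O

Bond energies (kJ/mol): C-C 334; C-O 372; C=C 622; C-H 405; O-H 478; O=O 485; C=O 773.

Reaction B, by 3412 kJ

Reaction A:
  Bonds broken (reactants):
    C-C: 2 × 334 = 668
    C-H: 10 × 405 = 4050
    C-O: 2 × 372 = 744
    O-H: 2 × 478 = 956
    O=O: 1 × 485 = 485
    Σ(broken) = 6903 kJ
  Bonds formed (products):
    C-C: 2 × 334 = 668
    C-H: 8 × 405 = 3240
    C=O: 2 × 773 = 1546
    O-H: 4 × 478 = 1912
    Σ(formed) = 7366 kJ
  ΔH_A = 6903 − 7366 = −463 kJ
Reaction B:
  Bonds broken (reactants):
    C-C: 2 × 334 = 668
    C-H: 12 × 405 = 4860
    C=C: 2 × 622 = 1244
    O=O: 9 × 485 = 4365
    Σ(broken) = 11137 kJ
  Bonds formed (products):
    C=O: 12 × 773 = 9276
    O-H: 12 × 478 = 5736
    Σ(formed) = 15012 kJ
  ΔH_B = 11137 − 15012 = −3875 kJ
ΔH_A − ΔH_B = +3412 kJ, so reaction B has the more negative ΔH; |ΔH_A − ΔH_B| = 3412 kJ.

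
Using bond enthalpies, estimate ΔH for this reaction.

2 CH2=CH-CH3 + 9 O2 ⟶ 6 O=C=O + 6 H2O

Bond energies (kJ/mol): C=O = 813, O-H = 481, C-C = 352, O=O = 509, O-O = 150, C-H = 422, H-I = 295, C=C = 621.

ΔH ≈ −3937 kJ

Bonds broken (reactants):
  C-C: 2 × 352 = 704
  C-H: 12 × 422 = 5064
  C=C: 2 × 621 = 1242
  O=O: 9 × 509 = 4581
  Σ(broken) = 11591 kJ
Bonds formed (products):
  C=O: 12 × 813 = 9756
  O-H: 12 × 481 = 5772
  Σ(formed) = 15528 kJ
ΔH = Σ(broken) − Σ(formed) = 11591 − 15528 = −3937 kJ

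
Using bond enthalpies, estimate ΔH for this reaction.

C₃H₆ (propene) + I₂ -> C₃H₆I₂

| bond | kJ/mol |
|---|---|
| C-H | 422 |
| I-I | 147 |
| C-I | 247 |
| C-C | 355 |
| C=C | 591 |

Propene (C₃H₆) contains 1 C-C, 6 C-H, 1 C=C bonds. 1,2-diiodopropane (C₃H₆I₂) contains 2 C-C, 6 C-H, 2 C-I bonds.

ΔH ≈ −111 kJ

Bonds broken (reactants):
  C-C: 1 × 355 = 355
  C-H: 6 × 422 = 2532
  C=C: 1 × 591 = 591
  I-I: 1 × 147 = 147
  Σ(broken) = 3625 kJ
Bonds formed (products):
  C-C: 2 × 355 = 710
  C-H: 6 × 422 = 2532
  C-I: 2 × 247 = 494
  Σ(formed) = 3736 kJ
ΔH = Σ(broken) − Σ(formed) = 3625 − 3736 = −111 kJ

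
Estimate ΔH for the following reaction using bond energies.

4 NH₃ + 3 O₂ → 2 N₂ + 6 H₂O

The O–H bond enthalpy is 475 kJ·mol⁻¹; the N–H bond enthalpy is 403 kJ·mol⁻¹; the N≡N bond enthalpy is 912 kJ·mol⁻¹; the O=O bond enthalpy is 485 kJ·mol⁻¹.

ΔH ≈ −1233 kJ

Bonds broken (reactants):
  N–H: 12 × 403 = 4836
  O=O: 3 × 485 = 1455
  Σ(broken) = 6291 kJ
Bonds formed (products):
  N≡N: 2 × 912 = 1824
  O–H: 12 × 475 = 5700
  Σ(formed) = 7524 kJ
ΔH = Σ(broken) − Σ(formed) = 6291 − 7524 = −1233 kJ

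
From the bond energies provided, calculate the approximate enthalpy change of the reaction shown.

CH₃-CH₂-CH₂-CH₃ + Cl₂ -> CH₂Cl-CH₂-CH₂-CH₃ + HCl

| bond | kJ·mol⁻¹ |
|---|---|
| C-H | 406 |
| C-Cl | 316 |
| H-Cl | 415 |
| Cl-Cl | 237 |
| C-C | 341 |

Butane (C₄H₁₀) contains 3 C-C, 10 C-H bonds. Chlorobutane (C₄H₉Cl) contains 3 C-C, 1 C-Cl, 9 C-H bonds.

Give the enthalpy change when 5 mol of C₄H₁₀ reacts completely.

ΔH = −440 kJ

Bonds broken (reactants):
  C-C: 3 × 341 = 1023
  C-H: 10 × 406 = 4060
  Cl-Cl: 1 × 237 = 237
  Σ(broken) = 5320 kJ
Bonds formed (products):
  C-C: 3 × 341 = 1023
  C-Cl: 1 × 316 = 316
  C-H: 9 × 406 = 3654
  H-Cl: 1 × 415 = 415
  Σ(formed) = 5408 kJ
ΔH = Σ(broken) − Σ(formed) = 5320 − 5408 = −88 kJ
For 5× the reaction as written: 5 × (−88) = −440 kJ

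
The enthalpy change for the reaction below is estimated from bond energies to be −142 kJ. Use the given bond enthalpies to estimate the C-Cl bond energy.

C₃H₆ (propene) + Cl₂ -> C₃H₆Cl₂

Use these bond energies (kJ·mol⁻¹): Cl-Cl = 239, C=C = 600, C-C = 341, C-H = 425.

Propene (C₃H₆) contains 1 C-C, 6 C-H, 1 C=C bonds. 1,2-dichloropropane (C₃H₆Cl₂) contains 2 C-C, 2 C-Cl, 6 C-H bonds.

D(C-Cl) ≈ 320 kJ/mol

Let D be the C-Cl bond energy.
Σ(broken) = 1×341 + 6×425 + 1×600 + 1×239 = 3730
Σ(formed) = 2×341 + 2×D + 6×425 = 3232 + 2D
ΔH = Σ(broken) − Σ(formed) = (3730) − (3232 + 2D) = +498 − 2D
Setting this equal to −142 kJ gives 2D = 640, so D = 320 kJ/mol.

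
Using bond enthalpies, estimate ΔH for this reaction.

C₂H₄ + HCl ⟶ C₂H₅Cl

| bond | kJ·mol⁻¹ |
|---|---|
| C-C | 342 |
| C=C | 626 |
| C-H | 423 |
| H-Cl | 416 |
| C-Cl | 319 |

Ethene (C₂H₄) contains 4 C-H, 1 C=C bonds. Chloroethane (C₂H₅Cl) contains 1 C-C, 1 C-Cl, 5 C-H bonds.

ΔH ≈ −42 kJ

Bonds broken (reactants):
  C-H: 4 × 423 = 1692
  C=C: 1 × 626 = 626
  H-Cl: 1 × 416 = 416
  Σ(broken) = 2734 kJ
Bonds formed (products):
  C-C: 1 × 342 = 342
  C-Cl: 1 × 319 = 319
  C-H: 5 × 423 = 2115
  Σ(formed) = 2776 kJ
ΔH = Σ(broken) − Σ(formed) = 2734 − 2776 = −42 kJ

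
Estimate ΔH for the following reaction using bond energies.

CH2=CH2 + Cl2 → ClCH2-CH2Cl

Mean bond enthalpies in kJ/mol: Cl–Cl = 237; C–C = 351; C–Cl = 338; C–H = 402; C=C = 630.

ΔH ≈ −160 kJ

Bonds broken (reactants):
  C–H: 4 × 402 = 1608
  C=C: 1 × 630 = 630
  Cl–Cl: 1 × 237 = 237
  Σ(broken) = 2475 kJ
Bonds formed (products):
  C–C: 1 × 351 = 351
  C–Cl: 2 × 338 = 676
  C–H: 4 × 402 = 1608
  Σ(formed) = 2635 kJ
ΔH = Σ(broken) − Σ(formed) = 2475 − 2635 = −160 kJ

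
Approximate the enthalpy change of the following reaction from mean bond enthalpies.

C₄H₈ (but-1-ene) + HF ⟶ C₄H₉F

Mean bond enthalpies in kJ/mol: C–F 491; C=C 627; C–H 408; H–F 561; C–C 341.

ΔH ≈ −52 kJ

Bonds broken (reactants):
  C–C: 2 × 341 = 682
  C–H: 8 × 408 = 3264
  C=C: 1 × 627 = 627
  H–F: 1 × 561 = 561
  Σ(broken) = 5134 kJ
Bonds formed (products):
  C–C: 3 × 341 = 1023
  C–F: 1 × 491 = 491
  C–H: 9 × 408 = 3672
  Σ(formed) = 5186 kJ
ΔH = Σ(broken) − Σ(formed) = 5134 − 5186 = −52 kJ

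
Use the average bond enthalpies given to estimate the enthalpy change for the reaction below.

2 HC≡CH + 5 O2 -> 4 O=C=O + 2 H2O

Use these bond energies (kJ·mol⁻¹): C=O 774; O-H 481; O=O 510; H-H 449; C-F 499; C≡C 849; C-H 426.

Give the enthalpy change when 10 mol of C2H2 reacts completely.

Bonds broken (reactants):
  C≡C: 2 × 849 = 1698
  C-H: 4 × 426 = 1704
  O=O: 5 × 510 = 2550
  Σ(broken) = 5952 kJ
Bonds formed (products):
  C=O: 8 × 774 = 6192
  O-H: 4 × 481 = 1924
  Σ(formed) = 8116 kJ
ΔH = Σ(broken) − Σ(formed) = 5952 − 8116 = −2164 kJ
For 5× the reaction as written: 5 × (−2164) = −10820 kJ

ΔH = −10820 kJ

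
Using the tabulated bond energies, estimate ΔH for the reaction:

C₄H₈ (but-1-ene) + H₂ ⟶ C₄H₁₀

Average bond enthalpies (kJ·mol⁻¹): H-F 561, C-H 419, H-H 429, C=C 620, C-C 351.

Bonds broken (reactants):
  C-C: 2 × 351 = 702
  C-H: 8 × 419 = 3352
  C=C: 1 × 620 = 620
  H-H: 1 × 429 = 429
  Σ(broken) = 5103 kJ
Bonds formed (products):
  C-C: 3 × 351 = 1053
  C-H: 10 × 419 = 4190
  Σ(formed) = 5243 kJ
ΔH = Σ(broken) − Σ(formed) = 5103 − 5243 = −140 kJ

ΔH ≈ −140 kJ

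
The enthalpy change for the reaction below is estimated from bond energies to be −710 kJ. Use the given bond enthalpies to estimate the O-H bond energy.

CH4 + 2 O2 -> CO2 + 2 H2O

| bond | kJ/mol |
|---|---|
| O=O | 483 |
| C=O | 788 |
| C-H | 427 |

D(O-H) ≈ 452 kJ/mol

Let D be the O-H bond energy.
Σ(broken) = 4×427 + 2×483 = 2674
Σ(formed) = 2×788 + 4×D = 1576 + 4D
ΔH = Σ(broken) − Σ(formed) = (2674) − (1576 + 4D) = +1098 − 4D
Setting this equal to −710 kJ gives 4D = 1808, so D = 452 kJ/mol.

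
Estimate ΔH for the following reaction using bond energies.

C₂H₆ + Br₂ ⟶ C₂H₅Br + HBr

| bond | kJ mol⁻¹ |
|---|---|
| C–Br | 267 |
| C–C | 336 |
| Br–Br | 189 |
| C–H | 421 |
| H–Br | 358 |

Bonds broken (reactants):
  Br–Br: 1 × 189 = 189
  C–C: 1 × 336 = 336
  C–H: 6 × 421 = 2526
  Σ(broken) = 3051 kJ
Bonds formed (products):
  C–Br: 1 × 267 = 267
  C–C: 1 × 336 = 336
  C–H: 5 × 421 = 2105
  H–Br: 1 × 358 = 358
  Σ(formed) = 3066 kJ
ΔH = Σ(broken) − Σ(formed) = 3051 − 3066 = −15 kJ

ΔH ≈ −15 kJ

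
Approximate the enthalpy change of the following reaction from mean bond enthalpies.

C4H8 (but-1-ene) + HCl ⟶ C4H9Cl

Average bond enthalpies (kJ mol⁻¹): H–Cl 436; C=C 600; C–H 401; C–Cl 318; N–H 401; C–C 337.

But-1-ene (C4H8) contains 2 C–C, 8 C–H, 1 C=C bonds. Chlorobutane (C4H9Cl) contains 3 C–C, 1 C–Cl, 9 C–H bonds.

Bonds broken (reactants):
  C–C: 2 × 337 = 674
  C–H: 8 × 401 = 3208
  C=C: 1 × 600 = 600
  H–Cl: 1 × 436 = 436
  Σ(broken) = 4918 kJ
Bonds formed (products):
  C–C: 3 × 337 = 1011
  C–Cl: 1 × 318 = 318
  C–H: 9 × 401 = 3609
  Σ(formed) = 4938 kJ
ΔH = Σ(broken) − Σ(formed) = 4918 − 4938 = −20 kJ

ΔH ≈ −20 kJ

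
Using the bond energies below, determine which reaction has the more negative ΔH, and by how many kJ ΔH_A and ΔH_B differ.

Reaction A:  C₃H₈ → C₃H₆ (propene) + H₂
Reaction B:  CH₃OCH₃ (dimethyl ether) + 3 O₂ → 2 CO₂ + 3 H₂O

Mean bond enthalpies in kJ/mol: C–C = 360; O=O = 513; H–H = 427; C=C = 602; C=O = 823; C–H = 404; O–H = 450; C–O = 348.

Reaction B, by 1472 kJ

Reaction A:
  Bonds broken (reactants):
    C–C: 2 × 360 = 720
    C–H: 8 × 404 = 3232
    Σ(broken) = 3952 kJ
  Bonds formed (products):
    C–C: 1 × 360 = 360
    C–H: 6 × 404 = 2424
    C=C: 1 × 602 = 602
    H–H: 1 × 427 = 427
    Σ(formed) = 3813 kJ
  ΔH_A = 3952 − 3813 = +139 kJ
Reaction B:
  Bonds broken (reactants):
    C–H: 6 × 404 = 2424
    C–O: 2 × 348 = 696
    O=O: 3 × 513 = 1539
    Σ(broken) = 4659 kJ
  Bonds formed (products):
    C=O: 4 × 823 = 3292
    O–H: 6 × 450 = 2700
    Σ(formed) = 5992 kJ
  ΔH_B = 4659 − 5992 = −1333 kJ
ΔH_A − ΔH_B = +1472 kJ, so reaction B has the more negative ΔH; |ΔH_A − ΔH_B| = 1472 kJ.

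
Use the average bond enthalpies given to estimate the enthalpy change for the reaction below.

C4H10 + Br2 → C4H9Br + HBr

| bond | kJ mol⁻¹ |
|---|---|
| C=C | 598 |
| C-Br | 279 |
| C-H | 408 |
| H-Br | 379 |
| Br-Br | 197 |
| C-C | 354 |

ΔH ≈ −53 kJ

Bonds broken (reactants):
  Br-Br: 1 × 197 = 197
  C-C: 3 × 354 = 1062
  C-H: 10 × 408 = 4080
  Σ(broken) = 5339 kJ
Bonds formed (products):
  C-Br: 1 × 279 = 279
  C-C: 3 × 354 = 1062
  C-H: 9 × 408 = 3672
  H-Br: 1 × 379 = 379
  Σ(formed) = 5392 kJ
ΔH = Σ(broken) − Σ(formed) = 5339 − 5392 = −53 kJ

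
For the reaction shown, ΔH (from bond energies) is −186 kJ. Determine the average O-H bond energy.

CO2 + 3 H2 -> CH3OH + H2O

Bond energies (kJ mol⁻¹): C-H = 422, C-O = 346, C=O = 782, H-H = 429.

Let D be the O-H bond energy.
Σ(broken) = 2×782 + 3×429 = 2851
Σ(formed) = 3×422 + 1×346 + 3×D = 1612 + 3D
ΔH = Σ(broken) − Σ(formed) = (2851) − (1612 + 3D) = +1239 − 3D
Setting this equal to −186 kJ gives 3D = 1425, so D = 475 kJ/mol.

D(O-H) ≈ 475 kJ/mol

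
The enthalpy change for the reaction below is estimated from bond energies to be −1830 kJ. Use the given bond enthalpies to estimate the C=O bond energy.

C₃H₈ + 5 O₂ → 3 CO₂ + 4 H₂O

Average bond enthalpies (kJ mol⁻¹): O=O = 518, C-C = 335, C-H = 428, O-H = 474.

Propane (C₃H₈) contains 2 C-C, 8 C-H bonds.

Let D be the C=O bond energy.
Σ(broken) = 2×335 + 8×428 + 5×518 = 6684
Σ(formed) = 6×D + 8×474 = 3792 + 6D
ΔH = Σ(broken) − Σ(formed) = (6684) − (3792 + 6D) = +2892 − 6D
Setting this equal to −1830 kJ gives 6D = 4722, so D = 787 kJ/mol.

D(C=O) ≈ 787 kJ/mol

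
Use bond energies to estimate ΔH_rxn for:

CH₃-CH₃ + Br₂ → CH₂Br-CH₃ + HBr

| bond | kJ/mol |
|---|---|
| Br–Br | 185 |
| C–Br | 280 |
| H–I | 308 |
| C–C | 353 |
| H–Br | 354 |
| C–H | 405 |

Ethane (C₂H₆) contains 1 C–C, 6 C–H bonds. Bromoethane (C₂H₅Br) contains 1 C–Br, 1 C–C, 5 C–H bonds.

ΔH ≈ −44 kJ

Bonds broken (reactants):
  Br–Br: 1 × 185 = 185
  C–C: 1 × 353 = 353
  C–H: 6 × 405 = 2430
  Σ(broken) = 2968 kJ
Bonds formed (products):
  C–Br: 1 × 280 = 280
  C–C: 1 × 353 = 353
  C–H: 5 × 405 = 2025
  H–Br: 1 × 354 = 354
  Σ(formed) = 3012 kJ
ΔH = Σ(broken) − Σ(formed) = 2968 − 3012 = −44 kJ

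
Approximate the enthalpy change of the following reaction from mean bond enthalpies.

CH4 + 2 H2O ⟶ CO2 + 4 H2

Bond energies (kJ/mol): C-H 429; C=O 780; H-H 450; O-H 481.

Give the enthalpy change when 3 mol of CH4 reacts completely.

Bonds broken (reactants):
  C-H: 4 × 429 = 1716
  O-H: 4 × 481 = 1924
  Σ(broken) = 3640 kJ
Bonds formed (products):
  C=O: 2 × 780 = 1560
  H-H: 4 × 450 = 1800
  Σ(formed) = 3360 kJ
ΔH = Σ(broken) − Σ(formed) = 3640 − 3360 = +280 kJ
For 3× the reaction as written: 3 × (+280) = +840 kJ

ΔH = +840 kJ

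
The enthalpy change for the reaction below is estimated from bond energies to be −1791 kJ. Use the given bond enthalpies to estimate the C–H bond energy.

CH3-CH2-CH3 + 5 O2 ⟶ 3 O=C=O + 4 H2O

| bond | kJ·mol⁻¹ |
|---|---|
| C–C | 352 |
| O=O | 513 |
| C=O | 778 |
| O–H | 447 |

D(C–H) ≈ 398 kJ/mol

Let D be the C–H bond energy.
Σ(broken) = 2×352 + 8×D + 5×513 = 3269 + 8D
Σ(formed) = 6×778 + 8×447 = 8244
ΔH = Σ(broken) − Σ(formed) = (3269 + 8D) − (8244) = −4975 + 8D
Setting this equal to −1791 kJ gives 8D = 3184, so D = 398 kJ/mol.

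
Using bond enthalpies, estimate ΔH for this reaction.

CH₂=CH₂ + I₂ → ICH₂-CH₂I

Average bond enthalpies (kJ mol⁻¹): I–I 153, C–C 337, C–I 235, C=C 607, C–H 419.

Bonds broken (reactants):
  C–H: 4 × 419 = 1676
  C=C: 1 × 607 = 607
  I–I: 1 × 153 = 153
  Σ(broken) = 2436 kJ
Bonds formed (products):
  C–C: 1 × 337 = 337
  C–H: 4 × 419 = 1676
  C–I: 2 × 235 = 470
  Σ(formed) = 2483 kJ
ΔH = Σ(broken) − Σ(formed) = 2436 − 2483 = −47 kJ

ΔH ≈ −47 kJ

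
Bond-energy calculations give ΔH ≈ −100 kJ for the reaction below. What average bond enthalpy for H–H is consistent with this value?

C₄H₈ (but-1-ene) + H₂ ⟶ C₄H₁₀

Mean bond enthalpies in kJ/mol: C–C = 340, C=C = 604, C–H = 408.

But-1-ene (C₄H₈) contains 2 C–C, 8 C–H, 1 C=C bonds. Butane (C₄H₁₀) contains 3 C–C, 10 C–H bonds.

Let D be the H–H bond energy.
Σ(broken) = 2×340 + 8×408 + 1×604 + 1×D = 4548 + D
Σ(formed) = 3×340 + 10×408 = 5100
ΔH = Σ(broken) − Σ(formed) = (4548 + D) − (5100) = −552 + D
Setting this equal to −100 kJ gives D = 452 kJ/mol.

D(H–H) ≈ 452 kJ/mol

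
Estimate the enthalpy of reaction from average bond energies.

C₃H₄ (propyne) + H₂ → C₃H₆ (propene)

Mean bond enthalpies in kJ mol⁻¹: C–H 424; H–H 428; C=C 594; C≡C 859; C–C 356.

ΔH ≈ −155 kJ

Bonds broken (reactants):
  C≡C: 1 × 859 = 859
  C–C: 1 × 356 = 356
  C–H: 4 × 424 = 1696
  H–H: 1 × 428 = 428
  Σ(broken) = 3339 kJ
Bonds formed (products):
  C–C: 1 × 356 = 356
  C–H: 6 × 424 = 2544
  C=C: 1 × 594 = 594
  Σ(formed) = 3494 kJ
ΔH = Σ(broken) − Σ(formed) = 3339 − 3494 = −155 kJ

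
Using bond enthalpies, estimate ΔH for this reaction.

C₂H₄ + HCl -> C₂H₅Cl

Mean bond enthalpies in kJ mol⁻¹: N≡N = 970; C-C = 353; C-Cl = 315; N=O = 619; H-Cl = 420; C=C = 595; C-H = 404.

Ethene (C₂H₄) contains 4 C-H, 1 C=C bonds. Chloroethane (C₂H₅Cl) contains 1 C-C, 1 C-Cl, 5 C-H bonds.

ΔH ≈ −57 kJ

Bonds broken (reactants):
  C-H: 4 × 404 = 1616
  C=C: 1 × 595 = 595
  H-Cl: 1 × 420 = 420
  Σ(broken) = 2631 kJ
Bonds formed (products):
  C-C: 1 × 353 = 353
  C-Cl: 1 × 315 = 315
  C-H: 5 × 404 = 2020
  Σ(formed) = 2688 kJ
ΔH = Σ(broken) − Σ(formed) = 2631 − 2688 = −57 kJ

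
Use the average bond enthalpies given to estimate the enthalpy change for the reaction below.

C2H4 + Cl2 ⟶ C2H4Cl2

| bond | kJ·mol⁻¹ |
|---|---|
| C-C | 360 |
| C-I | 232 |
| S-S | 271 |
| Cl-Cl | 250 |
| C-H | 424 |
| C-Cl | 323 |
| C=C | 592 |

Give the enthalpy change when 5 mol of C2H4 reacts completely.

ΔH = −820 kJ

Bonds broken (reactants):
  C-H: 4 × 424 = 1696
  C=C: 1 × 592 = 592
  Cl-Cl: 1 × 250 = 250
  Σ(broken) = 2538 kJ
Bonds formed (products):
  C-C: 1 × 360 = 360
  C-Cl: 2 × 323 = 646
  C-H: 4 × 424 = 1696
  Σ(formed) = 2702 kJ
ΔH = Σ(broken) − Σ(formed) = 2538 − 2702 = −164 kJ
For 5× the reaction as written: 5 × (−164) = −820 kJ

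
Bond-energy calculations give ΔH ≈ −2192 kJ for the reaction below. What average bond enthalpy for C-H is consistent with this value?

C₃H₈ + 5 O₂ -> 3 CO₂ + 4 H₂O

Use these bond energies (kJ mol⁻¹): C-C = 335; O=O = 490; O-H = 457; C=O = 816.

Let D be the C-H bond energy.
Σ(broken) = 2×335 + 8×D + 5×490 = 3120 + 8D
Σ(formed) = 6×816 + 8×457 = 8552
ΔH = Σ(broken) − Σ(formed) = (3120 + 8D) − (8552) = −5432 + 8D
Setting this equal to −2192 kJ gives 8D = 3240, so D = 405 kJ/mol.

D(C-H) ≈ 405 kJ/mol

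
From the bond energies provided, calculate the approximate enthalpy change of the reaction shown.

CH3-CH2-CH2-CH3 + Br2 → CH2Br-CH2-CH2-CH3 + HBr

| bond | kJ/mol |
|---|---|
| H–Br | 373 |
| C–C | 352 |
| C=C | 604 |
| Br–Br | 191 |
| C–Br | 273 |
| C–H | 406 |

ΔH ≈ −49 kJ

Bonds broken (reactants):
  Br–Br: 1 × 191 = 191
  C–C: 3 × 352 = 1056
  C–H: 10 × 406 = 4060
  Σ(broken) = 5307 kJ
Bonds formed (products):
  C–Br: 1 × 273 = 273
  C–C: 3 × 352 = 1056
  C–H: 9 × 406 = 3654
  H–Br: 1 × 373 = 373
  Σ(formed) = 5356 kJ
ΔH = Σ(broken) − Σ(formed) = 5307 − 5356 = −49 kJ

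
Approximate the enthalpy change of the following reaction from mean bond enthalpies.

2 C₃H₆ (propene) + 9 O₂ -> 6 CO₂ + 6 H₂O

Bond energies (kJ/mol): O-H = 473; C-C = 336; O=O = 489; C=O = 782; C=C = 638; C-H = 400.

Bonds broken (reactants):
  C-C: 2 × 336 = 672
  C-H: 12 × 400 = 4800
  C=C: 2 × 638 = 1276
  O=O: 9 × 489 = 4401
  Σ(broken) = 11149 kJ
Bonds formed (products):
  C=O: 12 × 782 = 9384
  O-H: 12 × 473 = 5676
  Σ(formed) = 15060 kJ
ΔH = Σ(broken) − Σ(formed) = 11149 − 15060 = −3911 kJ

ΔH ≈ −3911 kJ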